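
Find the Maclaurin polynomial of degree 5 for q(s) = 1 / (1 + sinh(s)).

-181*s^5/120 + 4*s^4/3 - 7*s^3/6 + s^2 - s + 1

Expand as Σ (-1)^k u^k with u equal to the inner function's series.
q(0) = 1
q′(0) = -1
q′′(0) = 2
q′′′(0) = -7
q^(4)(0) = 32
q^(5)(0) = -181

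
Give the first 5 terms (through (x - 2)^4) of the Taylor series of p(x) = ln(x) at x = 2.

-(x - 2)^4/64 + (x - 2)^3/24 - (x - 2)^2/8 + (x - 2)/2 + ln(2)

p(2) = ln(2)
p′(2) = 1/2
p′′(2) = -1/4
p′′′(2) = 1/4
p^(4)(2) = -3/8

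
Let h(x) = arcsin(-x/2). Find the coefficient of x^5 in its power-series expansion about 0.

-3/1280

h(0) = 0
h′(0) = -1/2
h′′(0) = 0
h′′′(0) = -1/8
h^(4)(0) = 0
h^(5)(0) = -9/32
Then c_k = h^(k)(0)/k! gives each Taylor coefficient.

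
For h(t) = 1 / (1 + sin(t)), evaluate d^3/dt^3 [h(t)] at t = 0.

Use the geometric series for the reciprocal, then substitute.
From the series, [t^3] h = -5/6; multiply by 3! = 6 to get -5.

-5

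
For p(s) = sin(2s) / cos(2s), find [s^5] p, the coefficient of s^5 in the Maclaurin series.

Write the quotient as an unknown series and match coefficients against numerator = denominator · series.
[s^0] = 0;  [s^1] = 2;  [s^2] = 0;  [s^3] = 8/3;  [s^4] = 0;  [s^5] = 64/15.
So c_5 = p^(5)(0)/5! = 64/15.

64/15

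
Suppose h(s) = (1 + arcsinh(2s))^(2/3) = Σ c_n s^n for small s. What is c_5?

Let u equal the inner series; expand the outer function in u and truncate.
[s^0] = 1;  [s^1] = 4/3;  [s^2] = -4/9;  [s^3] = -40/81;  [s^4] = 32/243;  [s^5] = 5192/3645.

5192/3645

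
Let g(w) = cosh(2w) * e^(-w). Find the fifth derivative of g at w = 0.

Multiply the two series term by term and collect like powers.
The coefficient of w^5 in the expansion is -121/120, so g^(5)(0) = 5! * (-121/120) = -121.

-121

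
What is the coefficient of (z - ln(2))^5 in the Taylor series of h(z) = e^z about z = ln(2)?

1/60

Compute the successive derivatives at the expansion point and divide by k!.
h(ln(2)) = 2
h′(ln(2)) = 2
h′′(ln(2)) = 2
h′′′(ln(2)) = 2
h^(4)(ln(2)) = 2
h^(5)(ln(2)) = 2
The Taylor polynomial is Σ h^(k)(ln(2))/k! · (z - ln(2))^k.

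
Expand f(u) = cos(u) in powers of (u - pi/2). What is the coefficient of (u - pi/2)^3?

Use the known series and substitute for the argument.
f(pi/2) = 0
f′(pi/2) = -1
f′′(pi/2) = 0
f′′′(pi/2) = 1
So c_3 = f′′′(pi/2)/3! = 1/6.

1/6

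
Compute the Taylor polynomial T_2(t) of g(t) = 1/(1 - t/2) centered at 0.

t^2/4 + t/2 + 1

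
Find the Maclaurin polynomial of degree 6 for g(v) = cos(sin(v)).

-37*v^6/720 + 5*v^4/24 - v^2/2 + 1

Compose series: expand the inner function first, then feed it into the outer expansion.
g(0) = 1
g′(0) = 0
g′′(0) = -1
g′′′(0) = 0
g^(4)(0) = 5
g^(5)(0) = 0
g^(6)(0) = -37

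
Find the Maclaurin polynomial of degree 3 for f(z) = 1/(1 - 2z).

8*z^3 + 4*z^2 + 2*z + 1

f(0) = 1
f′(0) = 2
f′′(0) = 8
f′′′(0) = 48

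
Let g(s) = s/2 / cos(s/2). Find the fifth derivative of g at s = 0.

Invert the denominator's series and multiply.
From the series, [s^5] g = 5/768; multiply by 5! = 120 to get 25/32.

25/32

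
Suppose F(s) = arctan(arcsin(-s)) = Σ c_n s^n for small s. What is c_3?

1/6

Let u equal the inner series; expand the outer function in u and truncate.
F(0) = 0
F′(0) = -1
F′′(0) = 0
F′′′(0) = 1
So c_3 = F′′′(0)/3! = 1/6.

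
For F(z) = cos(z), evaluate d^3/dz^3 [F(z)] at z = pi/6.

1/2

The coefficient of (z - pi/6)^3 in the expansion is 1/12, so F′′′(pi/6) = 3! * (1/12) = 1/2.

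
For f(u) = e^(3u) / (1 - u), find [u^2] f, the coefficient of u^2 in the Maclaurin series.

17/2

Expand each factor separately, then convolve coefficients.
f(0) = 1
f′(0) = 4
f′′(0) = 17
The Taylor polynomial is Σ f^(k)(0)/k! · u^k.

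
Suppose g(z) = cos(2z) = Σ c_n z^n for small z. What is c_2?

c_2 = g′′(0)/2! = -2.

-2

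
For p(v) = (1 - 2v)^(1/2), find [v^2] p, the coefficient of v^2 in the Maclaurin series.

-1/2

[v^0] = 1;  [v^1] = -1;  [v^2] = -1/2.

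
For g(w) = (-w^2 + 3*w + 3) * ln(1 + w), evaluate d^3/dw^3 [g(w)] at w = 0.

Shift and add copies of the series according to the polynomial's terms.
From the series, [w^3] g = -3/2; multiply by 3! = 6 to get -9.

-9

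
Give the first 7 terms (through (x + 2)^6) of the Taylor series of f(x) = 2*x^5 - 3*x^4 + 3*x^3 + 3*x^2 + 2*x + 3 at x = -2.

Apply the Taylor formula c_k = f^(k)(a)/k!.
[(x + 2)^0] = -125;  [(x + 2)^1] = 282;  [(x + 2)^2] = -247;  [(x + 2)^3] = 107;  [(x + 2)^4] = -23;  [(x + 2)^5] = 2;  [(x + 2)^6] = 0.

2*(x + 2)^5 - 23*(x + 2)^4 + 107*(x + 2)^3 - 247*(x + 2)^2 + 282*(x + 2) - 125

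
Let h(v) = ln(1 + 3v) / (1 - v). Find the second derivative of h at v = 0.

Write out both Maclaurin series and multiply, keeping only the needed powers.
From the series, [v^2] h = -3/2; multiply by 2! = 2 to get -3.

-3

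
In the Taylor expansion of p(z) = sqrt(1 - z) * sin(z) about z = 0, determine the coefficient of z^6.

-27/1280

Expand each factor separately, then convolve coefficients.
p(0) = 0
p′(0) = 1
p′′(0) = -1
p′′′(0) = -7/4
p^(4)(0) = 1/2
p^(5)(0) = -19/16
p^(6)(0) = -243/16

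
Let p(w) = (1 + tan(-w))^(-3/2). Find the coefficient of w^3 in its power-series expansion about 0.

Plug the Maclaurin series of the inner function into that of the outer and collect terms.
p(0) = 1
p′(0) = 3/2
p′′(0) = 15/4
p′′′(0) = 129/8

43/16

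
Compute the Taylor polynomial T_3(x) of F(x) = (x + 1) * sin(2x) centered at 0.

Shift and add copies of the series according to the polynomial's terms.

-4*x^3/3 + 2*x^2 + 2*x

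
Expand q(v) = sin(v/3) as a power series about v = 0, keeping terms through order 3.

-v^3/162 + v/3

Compute the successive derivatives at the expansion point and divide by k!.
q(0) = 0
q′(0) = 1/3
q′′(0) = 0
q′′′(0) = -1/27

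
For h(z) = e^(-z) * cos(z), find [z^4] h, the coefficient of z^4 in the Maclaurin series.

-1/6

Write out both Maclaurin series and multiply, keeping only the needed powers.
h(0) = 1
h′(0) = -1
h′′(0) = 0
h′′′(0) = 2
h^(4)(0) = -4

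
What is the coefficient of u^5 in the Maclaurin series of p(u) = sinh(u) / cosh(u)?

Invert the denominator's series and multiply.
[u^0] = 0;  [u^1] = 1;  [u^2] = 0;  [u^3] = -1/3;  [u^4] = 0;  [u^5] = 2/15.
So c_5 = p^(5)(0)/5! = 2/15.

2/15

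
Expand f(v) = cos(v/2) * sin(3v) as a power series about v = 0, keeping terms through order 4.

Multiply the two series term by term and collect like powers.
[v^0] = 0;  [v^1] = 3;  [v^2] = 0;  [v^3] = -39/8;  [v^4] = 0.

-39*v^3/8 + 3*v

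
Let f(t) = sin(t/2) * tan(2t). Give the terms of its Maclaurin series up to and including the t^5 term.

31*t^4/24 + t^2

Multiply the two series term by term and collect like powers.
f(0) = 0
f′(0) = 0
f′′(0) = 2
f′′′(0) = 0
f^(4)(0) = 31
f^(5)(0) = 0
Dividing each by k! gives the coefficients c_0, ..., c_5.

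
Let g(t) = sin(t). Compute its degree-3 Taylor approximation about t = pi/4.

g(pi/4) = sqrt(2)/2
g′(pi/4) = sqrt(2)/2
g′′(pi/4) = -sqrt(2)/2
g′′′(pi/4) = -sqrt(2)/2
Dividing each by k! gives the coefficients c_0, ..., c_3.

-sqrt(2)*(t - pi/4)^3/12 - sqrt(2)*(t - pi/4)^2/4 + sqrt(2)*(t - pi/4)/2 + sqrt(2)/2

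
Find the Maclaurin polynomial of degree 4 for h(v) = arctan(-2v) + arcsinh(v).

Combine the two series term by term.
[v^0] = 0;  [v^1] = -1;  [v^2] = 0;  [v^3] = 5/2;  [v^4] = 0.

5*v^3/2 - v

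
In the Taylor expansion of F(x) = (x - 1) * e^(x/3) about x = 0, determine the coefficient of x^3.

4/81

Distribute the polynomial across the series and collect like powers.
[x^0] = -1;  [x^1] = 2/3;  [x^2] = 5/18;  [x^3] = 4/81.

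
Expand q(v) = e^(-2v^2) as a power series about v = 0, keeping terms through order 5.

2*v^4 - 2*v^2 + 1

q(0) = 1
q′(0) = 0
q′′(0) = -4
q′′′(0) = 0
q^(4)(0) = 48
q^(5)(0) = 0
The Taylor polynomial is Σ q^(k)(0)/k! · v^k.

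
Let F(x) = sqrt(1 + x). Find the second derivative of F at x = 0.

-1/4

The coefficient of x^2 in the expansion is -1/8, so F′′(0) = 2! * (-1/8) = -1/4.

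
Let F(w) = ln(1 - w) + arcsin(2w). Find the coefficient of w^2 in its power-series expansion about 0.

Add the two expansions coefficient-wise.
F(0) = 0
F′(0) = 1
F′′(0) = -1
The Taylor polynomial is Σ F^(k)(0)/k! · w^k.

-1/2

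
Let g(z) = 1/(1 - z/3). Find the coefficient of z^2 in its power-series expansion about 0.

1/9

Apply the Taylor formula c_k = f^(k)(a)/k!.
g(0) = 1
g′(0) = 1/3
g′′(0) = 2/9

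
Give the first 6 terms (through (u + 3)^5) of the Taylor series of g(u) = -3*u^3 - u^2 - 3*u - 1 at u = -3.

g(-3) = 80
g′(-3) = -78
g′′(-3) = 52
g′′′(-3) = -18
g^(4)(-3) = 0
g^(5)(-3) = 0
Then c_k = g^(k)(-3)/k! gives each Taylor coefficient.

-3*(u + 3)^3 + 26*(u + 3)^2 - 78*(u + 3) + 80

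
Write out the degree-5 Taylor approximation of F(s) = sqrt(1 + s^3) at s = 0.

s^3/2 + 1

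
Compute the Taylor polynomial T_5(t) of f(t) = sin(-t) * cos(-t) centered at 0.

-2*t^5/15 + 2*t^3/3 - t

Expand each factor separately, then convolve coefficients.
[t^0] = 0;  [t^1] = -1;  [t^2] = 0;  [t^3] = 2/3;  [t^4] = 0;  [t^5] = -2/15.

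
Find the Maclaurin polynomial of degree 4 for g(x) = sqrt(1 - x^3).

1 - x^3/2

g(0) = 1
g′(0) = 0
g′′(0) = 0
g′′′(0) = -3
g^(4)(0) = 0
The Taylor polynomial is Σ g^(k)(0)/k! · x^k.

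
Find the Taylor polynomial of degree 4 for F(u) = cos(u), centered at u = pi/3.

F(pi/3) = 1/2
F′(pi/3) = -sqrt(3)/2
F′′(pi/3) = -1/2
F′′′(pi/3) = sqrt(3)/2
F^(4)(pi/3) = 1/2
Dividing each by k! gives the coefficients c_0, ..., c_4.

(u - pi/3)^4/48 + sqrt(3)*(u - pi/3)^3/12 - (u - pi/3)^2/4 - sqrt(3)*(u - pi/3)/2 + 1/2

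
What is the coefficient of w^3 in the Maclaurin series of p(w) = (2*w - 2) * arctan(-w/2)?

-1/12

Shift and add copies of the series according to the polynomial's terms.
p(0) = 0
p′(0) = 1
p′′(0) = -2
p′′′(0) = -1/2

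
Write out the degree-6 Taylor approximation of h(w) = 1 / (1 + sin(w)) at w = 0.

Use the geometric series for the reciprocal, then substitute.

17*w^6/45 - 61*w^5/120 + 2*w^4/3 - 5*w^3/6 + w^2 - w + 1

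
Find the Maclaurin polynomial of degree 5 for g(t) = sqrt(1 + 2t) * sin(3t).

Write out both Maclaurin series and multiply, keeping only the needed powers.
g(0) = 0
g′(0) = 3
g′′(0) = 6
g′′′(0) = -36
g^(4)(0) = -72
g^(5)(0) = 288

12*t^5/5 - 3*t^4 - 6*t^3 + 3*t^2 + 3*t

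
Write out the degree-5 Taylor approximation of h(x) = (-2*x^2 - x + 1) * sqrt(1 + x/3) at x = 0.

-251*x^5/62208 + 259*x^4/10368 - 137*x^3/432 - 157*x^2/72 - 5*x/6 + 1

Multiply each power in the prefactor through the base expansion.
h(0) = 1
h′(0) = -5/6
h′′(0) = -157/36
h′′′(0) = -137/72
h^(4)(0) = 259/432
h^(5)(0) = -1255/2592
Dividing each by k! gives the coefficients c_0, ..., c_5.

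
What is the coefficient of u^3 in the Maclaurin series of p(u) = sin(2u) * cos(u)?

Write out both Maclaurin series and multiply, keeping only the needed powers.
p(0) = 0
p′(0) = 2
p′′(0) = 0
p′′′(0) = -14
So c_3 = p′′′(0)/3! = -7/3.

-7/3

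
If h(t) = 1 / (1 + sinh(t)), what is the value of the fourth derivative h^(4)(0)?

Use the geometric series for the reciprocal, then substitute.
From the series, [t^4] h = 4/3; multiply by 4! = 24 to get 32.

32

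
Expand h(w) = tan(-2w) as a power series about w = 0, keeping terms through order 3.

h(0) = 0
h′(0) = -2
h′′(0) = 0
h′′′(0) = -16
Then c_k = h^(k)(0)/k! gives each Taylor coefficient.

-8*w^3/3 - 2*w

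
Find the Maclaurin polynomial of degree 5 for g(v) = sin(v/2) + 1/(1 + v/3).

-1199*v^5/311040 + v^4/81 - 25*v^3/432 + v^2/9 + v/6 + 1

Add the two expansions coefficient-wise.
[v^0] = 1;  [v^1] = 1/6;  [v^2] = 1/9;  [v^3] = -25/432;  [v^4] = 1/81;  [v^5] = -1199/311040.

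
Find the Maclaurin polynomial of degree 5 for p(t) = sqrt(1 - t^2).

-t^4/8 - t^2/2 + 1

p(0) = 1
p′(0) = 0
p′′(0) = -1
p′′′(0) = 0
p^(4)(0) = -3
p^(5)(0) = 0
The Taylor polynomial is Σ p^(k)(0)/k! · t^k.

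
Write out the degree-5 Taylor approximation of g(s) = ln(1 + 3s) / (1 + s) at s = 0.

1707*s^5/20 - 147*s^4/4 + 33*s^3/2 - 15*s^2/2 + 3*s

Multiply the two series term by term and collect like powers.
g(0) = 0
g′(0) = 3
g′′(0) = -15
g′′′(0) = 99
g^(4)(0) = -882
g^(5)(0) = 10242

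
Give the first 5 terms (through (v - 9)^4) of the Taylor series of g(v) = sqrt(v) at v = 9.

g(9) = 3
g′(9) = 1/6
g′′(9) = -1/108
g′′′(9) = 1/648
g^(4)(9) = -5/11664
Dividing each by k! gives the coefficients c_0, ..., c_4.

-5*(v - 9)^4/279936 + (v - 9)^3/3888 - (v - 9)^2/216 + (v - 9)/6 + 3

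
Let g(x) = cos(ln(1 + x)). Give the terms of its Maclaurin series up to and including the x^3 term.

x^3/2 - x^2/2 + 1

Plug the Maclaurin series of the inner function into that of the outer and collect terms.
g(0) = 1
g′(0) = 0
g′′(0) = -1
g′′′(0) = 3
Dividing each by k! gives the coefficients c_0, ..., c_3.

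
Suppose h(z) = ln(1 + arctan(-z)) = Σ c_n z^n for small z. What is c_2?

Plug the Maclaurin series of the inner function into that of the outer and collect terms.
[z^0] = 0;  [z^1] = -1;  [z^2] = -1/2.
So c_2 = h′′(0)/2! = -1/2.

-1/2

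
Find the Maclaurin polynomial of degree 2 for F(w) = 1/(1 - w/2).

[w^0] = 1;  [w^1] = 1/2;  [w^2] = 1/4.

w^2/4 + w/2 + 1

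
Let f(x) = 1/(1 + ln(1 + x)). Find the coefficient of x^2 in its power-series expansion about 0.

3/2

Substitute the inner expansion into the outer series and collect powers.
[x^0] = 1;  [x^1] = -1;  [x^2] = 3/2.
So c_2 = f′′(0)/2! = 3/2.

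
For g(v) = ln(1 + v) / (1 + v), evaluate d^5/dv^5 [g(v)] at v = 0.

274

Multiply the two series term by term and collect like powers.
From the series, [v^5] g = 137/60; multiply by 5! = 120 to get 274.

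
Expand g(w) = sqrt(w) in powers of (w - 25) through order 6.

g(25) = 5
g′(25) = 1/10
g′′(25) = -1/500
g′′′(25) = 3/25000
g^(4)(25) = -3/250000
g^(5)(25) = 21/12500000
g^(6)(25) = -189/625000000
Then c_k = g^(k)(25)/k! gives each Taylor coefficient.

-21*(w - 25)^6/50000000000 + 7*(w - 25)^5/500000000 - (w - 25)^4/2000000 + (w - 25)^3/50000 - (w - 25)^2/1000 + (w - 25)/10 + 5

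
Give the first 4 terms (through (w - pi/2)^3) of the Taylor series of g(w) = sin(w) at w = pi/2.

1 - (w - pi/2)^2/2

[(w - pi/2)^0] = 1;  [(w - pi/2)^1] = 0;  [(w - pi/2)^2] = -1/2;  [(w - pi/2)^3] = 0.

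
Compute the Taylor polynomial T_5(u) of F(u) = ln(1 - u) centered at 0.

Use the known series and substitute for the argument.
F(0) = 0
F′(0) = -1
F′′(0) = -1
F′′′(0) = -2
F^(4)(0) = -6
F^(5)(0) = -24
Dividing each by k! gives the coefficients c_0, ..., c_5.

-u^5/5 - u^4/4 - u^3/3 - u^2/2 - u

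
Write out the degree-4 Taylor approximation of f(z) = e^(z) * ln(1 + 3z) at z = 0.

-13*z^4 + 6*z^3 - 3*z^2/2 + 3*z

Multiply the two series term by term and collect like powers.
f(0) = 0
f′(0) = 3
f′′(0) = -3
f′′′(0) = 36
f^(4)(0) = -312
Dividing each by k! gives the coefficients c_0, ..., c_4.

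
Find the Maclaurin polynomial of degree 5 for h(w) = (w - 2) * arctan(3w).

-486*w^5/5 - 9*w^4 + 18*w^3 + 3*w^2 - 6*w

Distribute the polynomial across the series and collect like powers.
h(0) = 0
h′(0) = -6
h′′(0) = 6
h′′′(0) = 108
h^(4)(0) = -216
h^(5)(0) = -11664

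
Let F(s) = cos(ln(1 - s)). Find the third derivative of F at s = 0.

Substitute the inner expansion into the outer series and collect powers.
The coefficient of s^3 in the expansion is -1/2, so F′′′(0) = 3! * (-1/2) = -3.

-3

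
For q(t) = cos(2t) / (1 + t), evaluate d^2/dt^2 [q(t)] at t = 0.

Multiply the two series term by term and collect like powers.
The coefficient of t^2 in the expansion is -1, so q′′(0) = 2! * (-1) = -2.

-2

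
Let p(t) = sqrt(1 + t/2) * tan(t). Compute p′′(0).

Write out both Maclaurin series and multiply, keeping only the needed powers.
From the series, [t^2] p = 1/4; multiply by 2! = 2 to get 1/2.

1/2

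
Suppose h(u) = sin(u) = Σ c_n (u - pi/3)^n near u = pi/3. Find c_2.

-sqrt(3)/4

Compute the successive derivatives at the expansion point and divide by k!.
h(pi/3) = sqrt(3)/2
h′(pi/3) = 1/2
h′′(pi/3) = -sqrt(3)/2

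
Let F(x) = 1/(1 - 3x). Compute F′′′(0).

162

From the series, [x^3] F = 27; multiply by 3! = 6 to get 162.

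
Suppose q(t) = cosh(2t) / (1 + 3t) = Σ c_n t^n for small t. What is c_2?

11

Expand each factor separately, then convolve coefficients.
[t^0] = 1;  [t^1] = -3;  [t^2] = 11.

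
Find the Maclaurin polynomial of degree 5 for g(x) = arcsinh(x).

Apply the Taylor formula c_k = f^(k)(a)/k!.
g(0) = 0
g′(0) = 1
g′′(0) = 0
g′′′(0) = -1
g^(4)(0) = 0
g^(5)(0) = 9

3*x^5/40 - x^3/6 + x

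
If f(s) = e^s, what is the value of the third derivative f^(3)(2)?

The coefficient of (s - 2)^3 in the expansion is e^(2)/6, so f′′′(2) = 3! * (e^(2)/6) = e^(2).

e^(2)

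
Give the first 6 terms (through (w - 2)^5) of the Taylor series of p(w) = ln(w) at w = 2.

(w - 2)^5/160 - (w - 2)^4/64 + (w - 2)^3/24 - (w - 2)^2/8 + (w - 2)/2 + ln(2)

Differentiate repeatedly and evaluate at the center.
p(2) = ln(2)
p′(2) = 1/2
p′′(2) = -1/4
p′′′(2) = 1/4
p^(4)(2) = -3/8
p^(5)(2) = 3/4
The Taylor polynomial is Σ p^(k)(2)/k! · (w - 2)^k.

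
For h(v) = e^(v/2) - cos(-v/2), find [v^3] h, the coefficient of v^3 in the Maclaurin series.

1/48

Add the two expansions coefficient-wise.
[v^0] = 0;  [v^1] = 1/2;  [v^2] = 1/4;  [v^3] = 1/48.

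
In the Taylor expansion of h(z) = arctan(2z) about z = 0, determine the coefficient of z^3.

-8/3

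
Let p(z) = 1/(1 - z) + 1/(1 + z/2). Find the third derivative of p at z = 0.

21/4

Expand each term separately and add.
From the series, [z^3] p = 7/8; multiply by 3! = 6 to get 21/4.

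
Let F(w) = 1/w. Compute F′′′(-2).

Use the known series and substitute for the argument.
From the series, [(w + 2)^3] F = -1/16; multiply by 3! = 6 to get -3/8.

-3/8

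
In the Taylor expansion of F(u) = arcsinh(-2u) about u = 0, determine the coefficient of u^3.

4/3

Use the known series and substitute for the argument.
F(0) = 0
F′(0) = -2
F′′(0) = 0
F′′′(0) = 8
So c_3 = F′′′(0)/3! = 4/3.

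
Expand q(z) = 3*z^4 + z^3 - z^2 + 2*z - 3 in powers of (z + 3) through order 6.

[(z + 3)^0] = 198;  [(z + 3)^1] = -289;  [(z + 3)^2] = 152;  [(z + 3)^3] = -35;  [(z + 3)^4] = 3;  [(z + 3)^5] = 0;  [(z + 3)^6] = 0.

3*(z + 3)^4 - 35*(z + 3)^3 + 152*(z + 3)^2 - 289*(z + 3) + 198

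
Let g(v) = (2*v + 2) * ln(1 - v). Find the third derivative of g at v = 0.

Shift and add copies of the series according to the polynomial's terms.
The coefficient of v^3 in the expansion is -5/3, so g′′′(0) = 3! * (-5/3) = -10.

-10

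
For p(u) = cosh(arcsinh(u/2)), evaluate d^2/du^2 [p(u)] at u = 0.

Compose series: expand the inner function first, then feed it into the outer expansion.
From the series, [u^2] p = 1/8; multiply by 2! = 2 to get 1/4.

1/4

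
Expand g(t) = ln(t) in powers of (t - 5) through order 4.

-(t - 5)^4/2500 + (t - 5)^3/375 - (t - 5)^2/50 + (t - 5)/5 + ln(5)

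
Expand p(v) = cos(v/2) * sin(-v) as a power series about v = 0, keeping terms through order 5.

-61*v^5/1920 + 7*v^3/24 - v

Take the Cauchy product of the two expansions.
p(0) = 0
p′(0) = -1
p′′(0) = 0
p′′′(0) = 7/4
p^(4)(0) = 0
p^(5)(0) = -61/16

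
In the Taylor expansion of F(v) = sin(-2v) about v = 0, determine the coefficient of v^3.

4/3

F(0) = 0
F′(0) = -2
F′′(0) = 0
F′′′(0) = 8
The Taylor polynomial is Σ F^(k)(0)/k! · v^k.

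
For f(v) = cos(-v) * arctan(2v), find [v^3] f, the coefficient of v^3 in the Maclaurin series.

-11/3

Expand each factor separately, then convolve coefficients.
f(0) = 0
f′(0) = 2
f′′(0) = 0
f′′′(0) = -22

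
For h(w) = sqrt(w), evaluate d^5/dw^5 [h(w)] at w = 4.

Use the known series and substitute for the argument.
From the series, [(w - 4)^5] h = 7/131072; multiply by 5! = 120 to get 105/16384.

105/16384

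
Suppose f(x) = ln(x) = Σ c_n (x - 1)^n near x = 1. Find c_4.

Apply the Taylor formula c_k = f^(k)(a)/k!.

-1/4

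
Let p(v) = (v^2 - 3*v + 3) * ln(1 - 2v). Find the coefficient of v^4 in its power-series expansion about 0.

Shift and add copies of the series according to the polynomial's terms.
p(0) = 0
p′(0) = -6
p′′(0) = 0
p′′′(0) = -24
p^(4)(0) = -144

-6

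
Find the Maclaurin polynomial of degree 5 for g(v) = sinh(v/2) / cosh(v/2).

v^5/240 - v^3/24 + v/2

Write the quotient as an unknown series and match coefficients against numerator = denominator · series.
g(0) = 0
g′(0) = 1/2
g′′(0) = 0
g′′′(0) = -1/4
g^(4)(0) = 0
g^(5)(0) = 1/2
The Taylor polynomial is Σ g^(k)(0)/k! · v^k.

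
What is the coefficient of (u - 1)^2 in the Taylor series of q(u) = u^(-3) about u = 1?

6

q(1) = 1
q′(1) = -3
q′′(1) = 12
So c_2 = q′′(1)/2! = 6.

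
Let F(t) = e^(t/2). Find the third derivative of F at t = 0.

1/8

The coefficient of t^3 in the expansion is 1/48, so F′′′(0) = 3! * (1/48) = 1/8.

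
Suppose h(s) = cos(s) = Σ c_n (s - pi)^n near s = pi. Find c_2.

Differentiate repeatedly and evaluate at the center.
h(pi) = -1
h′(pi) = 0
h′′(pi) = 1
So c_2 = h′′(pi)/2! = 1/2.

1/2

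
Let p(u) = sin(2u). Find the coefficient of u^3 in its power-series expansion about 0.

-4/3

p(0) = 0
p′(0) = 2
p′′(0) = 0
p′′′(0) = -8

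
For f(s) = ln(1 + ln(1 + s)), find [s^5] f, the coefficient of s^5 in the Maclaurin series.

Let u equal the inner series; expand the outer function in u and truncate.
f(0) = 0
f′(0) = 1
f′′(0) = -2
f′′′(0) = 7
f^(4)(0) = -35
f^(5)(0) = 228
So c_5 = f^(5)(0)/5! = 19/10.

19/10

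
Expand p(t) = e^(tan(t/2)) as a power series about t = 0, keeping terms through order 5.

Plug the Maclaurin series of the inner function into that of the outer and collect terms.
p(0) = 1
p′(0) = 1/2
p′′(0) = 1/4
p′′′(0) = 3/8
p^(4)(0) = 9/16
p^(5)(0) = 37/32

37*t^5/3840 + 3*t^4/128 + t^3/16 + t^2/8 + t/2 + 1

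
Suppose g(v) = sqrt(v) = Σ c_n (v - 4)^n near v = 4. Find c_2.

Compute the successive derivatives at the expansion point and divide by k!.
[(v - 4)^0] = 2;  [(v - 4)^1] = 1/4;  [(v - 4)^2] = -1/64.

-1/64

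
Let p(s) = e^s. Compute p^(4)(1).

From the series, [(s - 1)^4] p = e/24; multiply by 4! = 24 to get e.

e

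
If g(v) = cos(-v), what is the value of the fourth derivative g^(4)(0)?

From the series, [v^4] g = 1/24; multiply by 4! = 24 to get 1.

1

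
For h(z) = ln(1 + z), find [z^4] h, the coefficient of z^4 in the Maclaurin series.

-1/4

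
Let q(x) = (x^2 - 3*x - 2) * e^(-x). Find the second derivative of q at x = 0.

Shift and add copies of the series according to the polynomial's terms.
From the series, [x^2] q = 3; multiply by 2! = 2 to get 6.

6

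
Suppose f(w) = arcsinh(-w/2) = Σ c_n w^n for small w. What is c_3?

Apply the Taylor formula c_k = f^(k)(a)/k!.
f(0) = 0
f′(0) = -1/2
f′′(0) = 0
f′′′(0) = 1/8

1/48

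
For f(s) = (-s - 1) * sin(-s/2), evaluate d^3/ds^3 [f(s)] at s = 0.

-1/8

Distribute the polynomial across the series and collect like powers.
The coefficient of s^3 in the expansion is -1/48, so f′′′(0) = 3! * (-1/48) = -1/8.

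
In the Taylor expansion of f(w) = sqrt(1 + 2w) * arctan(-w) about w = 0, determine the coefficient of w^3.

Take the Cauchy product of the two expansions.
f(0) = 0
f′(0) = -1
f′′(0) = -2
f′′′(0) = 5
Then c_k = f^(k)(0)/k! gives each Taylor coefficient.

5/6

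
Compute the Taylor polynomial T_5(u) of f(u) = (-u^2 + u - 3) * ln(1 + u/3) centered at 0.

-29*u^5/1620 + 25*u^4/324 - 23*u^3/54 + u^2/2 - u

Shift and add copies of the series according to the polynomial's terms.
f(0) = 0
f′(0) = -1
f′′(0) = 1
f′′′(0) = -23/9
f^(4)(0) = 50/27
f^(5)(0) = -58/27
Then c_k = f^(k)(0)/k! gives each Taylor coefficient.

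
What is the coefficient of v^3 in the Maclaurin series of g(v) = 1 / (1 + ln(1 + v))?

Write 1/(1+u) = 1 - u + u^2 - u^3 + ... and substitute the series for u.
g(0) = 1
g′(0) = -1
g′′(0) = 3
g′′′(0) = -14
So c_3 = g′′′(0)/3! = -7/3.

-7/3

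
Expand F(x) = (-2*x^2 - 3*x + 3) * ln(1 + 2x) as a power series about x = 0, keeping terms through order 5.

388*x^5/15 - 16*x^4 + 10*x^3 - 12*x^2 + 6*x

Distribute the polynomial across the series and collect like powers.
F(0) = 0
F′(0) = 6
F′′(0) = -24
F′′′(0) = 60
F^(4)(0) = -384
F^(5)(0) = 3104
Then c_k = F^(k)(0)/k! gives each Taylor coefficient.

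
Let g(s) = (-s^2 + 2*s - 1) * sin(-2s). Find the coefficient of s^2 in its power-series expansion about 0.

-4

Shift and add copies of the series according to the polynomial's terms.
g(0) = 0
g′(0) = 2
g′′(0) = -8
The Taylor polynomial is Σ g^(k)(0)/k! · s^k.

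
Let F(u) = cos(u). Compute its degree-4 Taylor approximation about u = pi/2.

(u - pi/2)^3/6 - (u - pi/2)

F(pi/2) = 0
F′(pi/2) = -1
F′′(pi/2) = 0
F′′′(pi/2) = 1
F^(4)(pi/2) = 0
Then c_k = F^(k)(pi/2)/k! gives each Taylor coefficient.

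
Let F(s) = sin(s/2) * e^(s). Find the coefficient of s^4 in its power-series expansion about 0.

Write out both Maclaurin series and multiply, keeping only the needed powers.

1/16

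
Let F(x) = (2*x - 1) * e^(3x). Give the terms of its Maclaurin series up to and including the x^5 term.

189*x^5/40 + 45*x^4/8 + 9*x^3/2 + 3*x^2/2 - x - 1

Shift and add copies of the series according to the polynomial's terms.
[x^0] = -1;  [x^1] = -1;  [x^2] = 3/2;  [x^3] = 9/2;  [x^4] = 45/8;  [x^5] = 189/40.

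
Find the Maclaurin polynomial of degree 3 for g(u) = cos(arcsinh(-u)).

1 - u^2/2

Plug the Maclaurin series of the inner function into that of the outer and collect terms.
g(0) = 1
g′(0) = 0
g′′(0) = -1
g′′′(0) = 0
Then c_k = g^(k)(0)/k! gives each Taylor coefficient.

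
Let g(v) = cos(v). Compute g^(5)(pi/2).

-1

Compute the successive derivatives at the expansion point and divide by k!.
The coefficient of (v - pi/2)^5 in the expansion is -1/120, so g^(5)(pi/2) = 5! * (-1/120) = -1.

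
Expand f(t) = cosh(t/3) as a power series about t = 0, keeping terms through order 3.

t^2/18 + 1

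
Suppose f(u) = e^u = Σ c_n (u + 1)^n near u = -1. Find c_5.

e^(-1)/120

Compute the successive derivatives at the expansion point and divide by k!.
f(-1) = e^(-1)
f′(-1) = e^(-1)
f′′(-1) = e^(-1)
f′′′(-1) = e^(-1)
f^(4)(-1) = e^(-1)
f^(5)(-1) = e^(-1)
So c_5 = f^(5)(-1)/5! = e^(-1)/120.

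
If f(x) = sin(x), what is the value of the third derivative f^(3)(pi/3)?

-1/2

The coefficient of (x - pi/3)^3 in the expansion is -1/12, so f′′′(pi/3) = 3! * (-1/12) = -1/2.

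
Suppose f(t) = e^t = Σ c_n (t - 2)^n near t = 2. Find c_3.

e^(2)/6

f(2) = e^(2)
f′(2) = e^(2)
f′′(2) = e^(2)
f′′′(2) = e^(2)
The Taylor polynomial is Σ f^(k)(2)/k! · (t - 2)^k.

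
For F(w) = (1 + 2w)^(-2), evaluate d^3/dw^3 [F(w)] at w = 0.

From the series, [w^3] F = -32; multiply by 3! = 6 to get -192.

-192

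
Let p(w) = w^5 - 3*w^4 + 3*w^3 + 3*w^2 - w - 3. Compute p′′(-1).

-68

Compute the successive derivatives at the expansion point and divide by k!.
The coefficient of (w + 1)^2 in the expansion is -34, so p′′(-1) = 2! * (-34) = -68.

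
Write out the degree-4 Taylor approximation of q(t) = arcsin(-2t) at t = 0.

-4*t^3/3 - 2*t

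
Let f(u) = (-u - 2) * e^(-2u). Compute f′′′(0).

4

Shift and add copies of the series according to the polynomial's terms.
The coefficient of u^3 in the expansion is 2/3, so f′′′(0) = 3! * (2/3) = 4.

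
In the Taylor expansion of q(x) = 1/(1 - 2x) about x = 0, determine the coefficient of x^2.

[x^0] = 1;  [x^1] = 2;  [x^2] = 4.
So c_2 = q′′(0)/2! = 4.

4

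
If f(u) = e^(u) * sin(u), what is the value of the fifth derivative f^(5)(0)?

-4

Expand each factor separately, then convolve coefficients.
From the series, [u^5] f = -1/30; multiply by 5! = 120 to get -4.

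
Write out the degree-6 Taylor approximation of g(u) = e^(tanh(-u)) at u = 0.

97*u^6/720 + u^5/40 - 7*u^4/24 + u^3/6 + u^2/2 - u + 1

Compose series: expand the inner function first, then feed it into the outer expansion.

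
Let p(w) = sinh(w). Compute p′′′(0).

1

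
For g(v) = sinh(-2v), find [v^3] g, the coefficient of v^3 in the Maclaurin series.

-4/3

Differentiate repeatedly and evaluate at the center.
g(0) = 0
g′(0) = -2
g′′(0) = 0
g′′′(0) = -8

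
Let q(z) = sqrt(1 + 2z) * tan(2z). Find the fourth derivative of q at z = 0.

88

Multiply the two series term by term and collect like powers.
The coefficient of z^4 in the expansion is 11/3, so q^(4)(0) = 4! * (11/3) = 88.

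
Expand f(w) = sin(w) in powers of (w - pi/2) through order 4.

(w - pi/2)^4/24 - (w - pi/2)^2/2 + 1

Compute the successive derivatives at the expansion point and divide by k!.
[(w - pi/2)^0] = 1;  [(w - pi/2)^1] = 0;  [(w - pi/2)^2] = -1/2;  [(w - pi/2)^3] = 0;  [(w - pi/2)^4] = 1/24.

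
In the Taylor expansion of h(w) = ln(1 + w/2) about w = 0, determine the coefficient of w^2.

h(0) = 0
h′(0) = 1/2
h′′(0) = -1/4
So c_2 = h′′(0)/2! = -1/8.

-1/8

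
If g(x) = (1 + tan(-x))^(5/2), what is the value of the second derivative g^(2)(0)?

15/4

Plug the Maclaurin series of the inner function into that of the outer and collect terms.
The coefficient of x^2 in the expansion is 15/8, so g′′(0) = 2! * (15/8) = 15/4.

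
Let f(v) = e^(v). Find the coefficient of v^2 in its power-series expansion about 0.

f(0) = 1
f′(0) = 1
f′′(0) = 1
So c_2 = f′′(0)/2! = 1/2.

1/2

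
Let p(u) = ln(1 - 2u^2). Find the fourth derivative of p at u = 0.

-48

From the series, [u^4] p = -2; multiply by 4! = 24 to get -48.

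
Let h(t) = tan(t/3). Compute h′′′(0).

Compute the successive derivatives at the expansion point and divide by k!.
From the series, [t^3] h = 1/81; multiply by 3! = 6 to get 2/27.

2/27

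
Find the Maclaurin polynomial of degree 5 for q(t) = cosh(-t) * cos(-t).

1 - t^4/6

Expand each factor separately, then convolve coefficients.
q(0) = 1
q′(0) = 0
q′′(0) = 0
q′′′(0) = 0
q^(4)(0) = -4
q^(5)(0) = 0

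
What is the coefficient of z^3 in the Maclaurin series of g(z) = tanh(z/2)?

-1/24

[z^0] = 0;  [z^1] = 1/2;  [z^2] = 0;  [z^3] = -1/24.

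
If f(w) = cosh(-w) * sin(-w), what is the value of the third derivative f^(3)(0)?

-2

Multiply the two series term by term and collect like powers.
The coefficient of w^3 in the expansion is -1/3, so f′′′(0) = 3! * (-1/3) = -2.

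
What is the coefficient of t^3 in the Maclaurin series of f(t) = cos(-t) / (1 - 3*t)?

51/2

Use 1/(1 - r) = Σ r^k on the denominator, then take the Cauchy product.
f(0) = 1
f′(0) = 3
f′′(0) = 17
f′′′(0) = 153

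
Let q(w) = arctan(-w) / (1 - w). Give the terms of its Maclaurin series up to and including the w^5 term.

Multiply the numerator's expansion by the denominator's geometric series.
[w^0] = 0;  [w^1] = -1;  [w^2] = -1;  [w^3] = -2/3;  [w^4] = -2/3;  [w^5] = -13/15.

-13*w^5/15 - 2*w^4/3 - 2*w^3/3 - w^2 - w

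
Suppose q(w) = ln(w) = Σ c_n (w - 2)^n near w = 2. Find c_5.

Apply the Taylor formula c_k = f^(k)(a)/k!.
q(2) = ln(2)
q′(2) = 1/2
q′′(2) = -1/4
q′′′(2) = 1/4
q^(4)(2) = -3/8
q^(5)(2) = 3/4

1/160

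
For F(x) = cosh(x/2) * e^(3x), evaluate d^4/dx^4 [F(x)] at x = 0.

Write out both Maclaurin series and multiply, keeping only the needed powers.
The coefficient of x^4 in the expansion is 1513/384, so F^(4)(0) = 4! * (1513/384) = 1513/16.

1513/16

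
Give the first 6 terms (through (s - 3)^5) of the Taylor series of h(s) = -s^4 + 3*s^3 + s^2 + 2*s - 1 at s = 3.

-(s - 3)^4 - 9*(s - 3)^3 - 26*(s - 3)^2 - 19*(s - 3) + 14

h(3) = 14
h′(3) = -19
h′′(3) = -52
h′′′(3) = -54
h^(4)(3) = -24
h^(5)(3) = 0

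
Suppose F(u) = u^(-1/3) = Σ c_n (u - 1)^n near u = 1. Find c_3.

Apply the Taylor formula c_k = f^(k)(a)/k!.
F(1) = 1
F′(1) = -1/3
F′′(1) = 4/9
F′′′(1) = -28/27
Then c_k = F^(k)(1)/k! gives each Taylor coefficient.

-14/81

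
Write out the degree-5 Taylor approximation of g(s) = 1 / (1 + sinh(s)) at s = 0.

-181*s^5/120 + 4*s^4/3 - 7*s^3/6 + s^2 - s + 1

Use the geometric series for the reciprocal, then substitute.
g(0) = 1
g′(0) = -1
g′′(0) = 2
g′′′(0) = -7
g^(4)(0) = 32
g^(5)(0) = -181
The Taylor polynomial is Σ g^(k)(0)/k! · s^k.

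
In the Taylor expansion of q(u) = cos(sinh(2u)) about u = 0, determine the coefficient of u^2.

-2

Compose series: expand the inner function first, then feed it into the outer expansion.
q(0) = 1
q′(0) = 0
q′′(0) = -4
So c_2 = q′′(0)/2! = -2.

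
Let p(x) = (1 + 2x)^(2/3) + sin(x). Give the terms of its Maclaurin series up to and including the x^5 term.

18163*x^5/29160 - 112*x^4/243 + 37*x^3/162 - 4*x^2/9 + 7*x/3 + 1

Expand each term separately and add.
p(0) = 1
p′(0) = 7/3
p′′(0) = -8/9
p′′′(0) = 37/27
p^(4)(0) = -896/81
p^(5)(0) = 18163/243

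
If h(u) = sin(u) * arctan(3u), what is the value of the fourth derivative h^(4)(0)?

Take the Cauchy product of the two expansions.
The coefficient of u^4 in the expansion is -19/2, so h^(4)(0) = 4! * (-19/2) = -228.

-228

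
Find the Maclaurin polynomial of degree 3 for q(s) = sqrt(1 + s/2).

s^3/128 - s^2/32 + s/4 + 1

q(0) = 1
q′(0) = 1/4
q′′(0) = -1/16
q′′′(0) = 3/64
Dividing each by k! gives the coefficients c_0, ..., c_3.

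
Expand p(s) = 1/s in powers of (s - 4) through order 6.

(s - 4)^6/16384 - (s - 4)^5/4096 + (s - 4)^4/1024 - (s - 4)^3/256 + (s - 4)^2/64 - (s - 4)/16 + 1/4

p(4) = 1/4
p′(4) = -1/16
p′′(4) = 1/32
p′′′(4) = -3/128
p^(4)(4) = 3/128
p^(5)(4) = -15/512
p^(6)(4) = 45/1024
Dividing each by k! gives the coefficients c_0, ..., c_6.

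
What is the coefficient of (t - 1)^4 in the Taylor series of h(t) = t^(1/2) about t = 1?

-5/128

Apply the Taylor formula c_k = f^(k)(a)/k!.
h(1) = 1
h′(1) = 1/2
h′′(1) = -1/4
h′′′(1) = 3/8
h^(4)(1) = -15/16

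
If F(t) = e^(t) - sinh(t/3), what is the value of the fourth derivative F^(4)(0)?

1

Add the two expansions coefficient-wise.
The coefficient of t^4 in the expansion is 1/24, so F^(4)(0) = 4! * (1/24) = 1.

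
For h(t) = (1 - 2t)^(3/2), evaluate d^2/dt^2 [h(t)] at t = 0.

From the series, [t^2] h = 3/2; multiply by 2! = 2 to get 3.

3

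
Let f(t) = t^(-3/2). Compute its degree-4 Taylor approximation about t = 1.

315*(t - 1)^4/128 - 35*(t - 1)^3/16 + 15*(t - 1)^2/8 - 3*(t - 1)/2 + 1

Differentiate repeatedly and evaluate at the center.
[(t - 1)^0] = 1;  [(t - 1)^1] = -3/2;  [(t - 1)^2] = 15/8;  [(t - 1)^3] = -35/16;  [(t - 1)^4] = 315/128.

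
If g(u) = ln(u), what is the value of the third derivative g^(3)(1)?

2

Apply the Taylor formula c_k = f^(k)(a)/k!.
The coefficient of (u - 1)^3 in the expansion is 1/3, so g′′′(1) = 3! * (1/3) = 2.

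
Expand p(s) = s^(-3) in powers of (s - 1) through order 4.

15*(s - 1)^4 - 10*(s - 1)^3 + 6*(s - 1)^2 - 3*(s - 1) + 1

[(s - 1)^0] = 1;  [(s - 1)^1] = -3;  [(s - 1)^2] = 6;  [(s - 1)^3] = -10;  [(s - 1)^4] = 15.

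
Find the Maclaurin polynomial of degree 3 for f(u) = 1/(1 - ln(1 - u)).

-u^3/3 + u^2/2 - u + 1

Compose series: expand the inner function first, then feed it into the outer expansion.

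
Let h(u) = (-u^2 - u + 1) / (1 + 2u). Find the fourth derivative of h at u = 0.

Distribute the polynomial across the series and collect like powers.
The coefficient of u^4 in the expansion is 20, so h^(4)(0) = 4! * (20) = 480.

480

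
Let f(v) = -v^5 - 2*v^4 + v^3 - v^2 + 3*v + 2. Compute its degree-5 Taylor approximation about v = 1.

Differentiate repeatedly and evaluate at the center.
f(1) = 2
f′(1) = -9
f′′(1) = -40
f′′′(1) = -102
f^(4)(1) = -168
f^(5)(1) = -120
Then c_k = f^(k)(1)/k! gives each Taylor coefficient.

-(v - 1)^5 - 7*(v - 1)^4 - 17*(v - 1)^3 - 20*(v - 1)^2 - 9*(v - 1) + 2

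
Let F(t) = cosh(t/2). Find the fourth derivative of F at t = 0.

The coefficient of t^4 in the expansion is 1/384, so F^(4)(0) = 4! * (1/384) = 1/16.

1/16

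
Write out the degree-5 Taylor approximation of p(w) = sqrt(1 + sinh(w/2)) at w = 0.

Let u equal the inner series; expand the outer function in u and truncate.
p(0) = 1
p′(0) = 1/4
p′′(0) = -1/16
p′′′(0) = 7/64
p^(4)(0) = -31/256
p^(5)(0) = 241/1024

241*w^5/122880 - 31*w^4/6144 + 7*w^3/384 - w^2/32 + w/4 + 1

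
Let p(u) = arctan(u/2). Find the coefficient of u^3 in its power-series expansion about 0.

Use the known series and substitute for the argument.
p(0) = 0
p′(0) = 1/2
p′′(0) = 0
p′′′(0) = -1/4

-1/24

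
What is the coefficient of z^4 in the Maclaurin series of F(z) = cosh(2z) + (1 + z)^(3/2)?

265/384

Expand each term separately and add.
[z^0] = 2;  [z^1] = 3/2;  [z^2] = 19/8;  [z^3] = -1/16;  [z^4] = 265/384.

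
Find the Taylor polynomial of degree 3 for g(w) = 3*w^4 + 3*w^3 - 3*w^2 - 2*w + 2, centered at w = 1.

15*(w - 1)^3 + 24*(w - 1)^2 + 13*(w - 1) + 3

Differentiate repeatedly and evaluate at the center.
g(1) = 3
g′(1) = 13
g′′(1) = 48
g′′′(1) = 90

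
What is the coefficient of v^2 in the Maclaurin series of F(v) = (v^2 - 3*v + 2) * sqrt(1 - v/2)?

Distribute the polynomial across the series and collect like powers.
[v^0] = 2;  [v^1] = -7/2;  [v^2] = 27/16.

27/16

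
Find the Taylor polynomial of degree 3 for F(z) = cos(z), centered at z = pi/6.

[(z - pi/6)^0] = sqrt(3)/2;  [(z - pi/6)^1] = -1/2;  [(z - pi/6)^2] = -sqrt(3)/4;  [(z - pi/6)^3] = 1/12.

(z - pi/6)^3/12 - sqrt(3)*(z - pi/6)^2/4 - (z - pi/6)/2 + sqrt(3)/2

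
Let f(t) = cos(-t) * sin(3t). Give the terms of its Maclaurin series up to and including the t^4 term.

-6*t^3 + 3*t

Multiply the two series term by term and collect like powers.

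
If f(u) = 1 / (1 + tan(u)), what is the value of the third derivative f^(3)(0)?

-8

Use the geometric series for the reciprocal, then substitute.
From the series, [u^3] f = -4/3; multiply by 3! = 6 to get -8.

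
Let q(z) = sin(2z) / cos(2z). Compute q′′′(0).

Write the quotient as an unknown series and match coefficients against numerator = denominator · series.
From the series, [z^3] q = 8/3; multiply by 3! = 6 to get 16.

16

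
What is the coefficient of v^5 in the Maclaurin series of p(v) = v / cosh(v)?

5/24

Write the quotient as an unknown series and match coefficients against numerator = denominator · series.
p(0) = 0
p′(0) = 1
p′′(0) = 0
p′′′(0) = -3
p^(4)(0) = 0
p^(5)(0) = 25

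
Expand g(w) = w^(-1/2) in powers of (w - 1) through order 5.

-63*(w - 1)^5/256 + 35*(w - 1)^4/128 - 5*(w - 1)^3/16 + 3*(w - 1)^2/8 - (w - 1)/2 + 1

Differentiate repeatedly and evaluate at the center.
g(1) = 1
g′(1) = -1/2
g′′(1) = 3/4
g′′′(1) = -15/8
g^(4)(1) = 105/16
g^(5)(1) = -945/32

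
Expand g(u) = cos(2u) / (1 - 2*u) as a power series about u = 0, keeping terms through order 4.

26*u^4/3 + 4*u^3 + 2*u^2 + 2*u + 1

Multiply the numerator's expansion by the denominator's geometric series.
[u^0] = 1;  [u^1] = 2;  [u^2] = 2;  [u^3] = 4;  [u^4] = 26/3.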